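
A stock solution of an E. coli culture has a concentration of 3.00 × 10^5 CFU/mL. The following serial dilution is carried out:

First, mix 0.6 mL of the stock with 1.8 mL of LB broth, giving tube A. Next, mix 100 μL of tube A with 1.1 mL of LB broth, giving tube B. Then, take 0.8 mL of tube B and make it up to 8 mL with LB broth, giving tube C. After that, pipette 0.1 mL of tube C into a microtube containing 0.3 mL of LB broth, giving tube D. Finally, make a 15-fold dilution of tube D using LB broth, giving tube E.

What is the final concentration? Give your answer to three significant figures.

Step 1: 0.6 mL + 1.8 mL = 2.4 mL total → factor 2.4/0.6 = 4
Step 2: 100 μL + 1.1 mL = 1200 μL total → factor 1200/100 = 12
Step 3: 0.8 mL brought to 8 mL → factor 8/0.8 = 10
Step 4: 0.1 mL + 0.3 mL = 0.4 mL total → factor 0.4/0.1 = 4
Step 5: 15-fold → factor 15
Overall dilution factor = 4 × 12 × 10 × 4 × 15 = 28800
Final = 3.00 × 10^5 CFU/mL / 28800 = 10.4 CFU/mL

10.4 CFU/mL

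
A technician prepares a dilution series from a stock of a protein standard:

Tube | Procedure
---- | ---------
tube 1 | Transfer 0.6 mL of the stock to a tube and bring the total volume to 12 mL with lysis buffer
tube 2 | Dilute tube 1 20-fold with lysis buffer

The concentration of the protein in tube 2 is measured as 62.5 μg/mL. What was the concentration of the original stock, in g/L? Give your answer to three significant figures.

25.0 g/L

Step 1: 0.6 mL brought to 12 mL → factor 12/0.6 = 20
Step 2: 20-fold → factor 20
Overall dilution factor = 20 × 20 = 400
Stock = 62.5 μg/mL × 400 = 2.500 × 10^4 μg/mL = 25.0 g/L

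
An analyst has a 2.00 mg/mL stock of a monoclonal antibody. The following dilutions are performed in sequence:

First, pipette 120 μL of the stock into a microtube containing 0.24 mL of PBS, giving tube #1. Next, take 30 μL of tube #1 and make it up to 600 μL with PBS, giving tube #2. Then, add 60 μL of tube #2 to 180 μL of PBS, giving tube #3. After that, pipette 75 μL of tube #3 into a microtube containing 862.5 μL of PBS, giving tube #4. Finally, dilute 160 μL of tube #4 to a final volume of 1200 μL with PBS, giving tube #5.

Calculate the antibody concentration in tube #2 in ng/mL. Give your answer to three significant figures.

3.33 × 10^4 ng/mL

Step 1: 120 μL + 0.24 mL = 360 μL total → factor 360/120 = 3
Step 2: 30 μL brought to 600 μL → factor 600/30 = 20
Dilution factor through tube #2 = 3 × 20 = 60
[tube #2] = 2.00 mg/mL / 60 = 0.03333 mg/mL = 3.33 × 10^4 ng/mL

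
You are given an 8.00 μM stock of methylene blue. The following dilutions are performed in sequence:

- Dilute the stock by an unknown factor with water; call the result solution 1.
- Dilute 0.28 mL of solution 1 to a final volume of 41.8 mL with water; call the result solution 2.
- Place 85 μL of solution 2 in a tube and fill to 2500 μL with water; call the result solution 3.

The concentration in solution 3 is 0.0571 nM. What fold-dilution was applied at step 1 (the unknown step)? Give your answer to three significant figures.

Step 1: unknown factor x
Step 2: 0.28 mL brought to 41.8 mL → factor 41.8/0.28 = 149.29
Step 3: 85 μL brought to 2500 μL → factor 2500/85 = 29.412
Product of known-step factors = 4390.8
Overall factor = 8.00 μM / (0.0571 nM) = 1.4011 × 10^5
x = 1.4011 × 10^5 / 4390.8 = 31.9

31.9-fold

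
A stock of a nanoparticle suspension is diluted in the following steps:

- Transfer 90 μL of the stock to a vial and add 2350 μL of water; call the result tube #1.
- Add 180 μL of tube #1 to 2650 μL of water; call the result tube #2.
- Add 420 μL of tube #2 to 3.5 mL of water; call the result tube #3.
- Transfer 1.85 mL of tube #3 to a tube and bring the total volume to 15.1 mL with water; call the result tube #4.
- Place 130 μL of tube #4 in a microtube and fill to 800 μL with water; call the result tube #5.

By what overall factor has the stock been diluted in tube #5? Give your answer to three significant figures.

2.00 × 10^5

Step 1: 90 μL + 2350 μL = 2440 μL total → factor 2440/90 = 27.111
Step 2: 180 μL + 2650 μL = 2830 μL total → factor 2830/180 = 15.722
Step 3: 420 μL + 3.5 mL = 3920 μL total → factor 3920/420 = 9.3333
Step 4: 1.85 mL brought to 15.1 mL → factor 15.1/1.85 = 8.1622
Step 5: 130 μL brought to 800 μL → factor 800/130 = 6.1538
Overall dilution factor = 27.111 × 15.722 × 9.3333 × 8.1622 × 6.1538 = 1.9983 × 10^5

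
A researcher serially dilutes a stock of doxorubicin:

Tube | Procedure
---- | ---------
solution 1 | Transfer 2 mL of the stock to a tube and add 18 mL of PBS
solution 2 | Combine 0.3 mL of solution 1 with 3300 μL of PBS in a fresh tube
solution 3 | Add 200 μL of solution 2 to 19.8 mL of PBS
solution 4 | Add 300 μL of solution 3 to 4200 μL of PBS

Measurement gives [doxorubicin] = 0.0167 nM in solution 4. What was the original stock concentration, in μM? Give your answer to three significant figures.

3.01 μM

Step 1: 2 mL + 18 mL = 20 mL total → factor 20/2 = 10
Step 2: 0.3 mL + 3300 μL = 3.6 mL total → factor 3.6/0.3 = 12
Step 3: 200 μL + 19.8 mL = 20000 μL total → factor 20000/200 = 100
Step 4: 300 μL + 4200 μL = 4500 μL total → factor 4500/300 = 15
Overall dilution factor = 10 × 12 × 100 × 15 = 1.8 × 10^5
Stock = 0.0167 nM × 1.8 × 10^5 = 3006 nM = 3.01 μM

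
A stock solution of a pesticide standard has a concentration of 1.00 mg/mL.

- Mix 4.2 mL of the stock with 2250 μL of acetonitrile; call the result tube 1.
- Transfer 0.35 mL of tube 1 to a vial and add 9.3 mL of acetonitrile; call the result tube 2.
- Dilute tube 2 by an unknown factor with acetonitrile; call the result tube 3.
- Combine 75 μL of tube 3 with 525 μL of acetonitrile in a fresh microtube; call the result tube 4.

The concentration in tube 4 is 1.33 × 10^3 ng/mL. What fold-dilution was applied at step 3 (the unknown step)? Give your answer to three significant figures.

Step 1: 4.2 mL + 2250 μL = 6.45 mL total → factor 6.45/4.2 = 1.5357
Step 2: 0.35 mL + 9.3 mL = 9.65 mL total → factor 9.65/0.35 = 27.571
Step 3: unknown factor x
Step 4: 75 μL + 525 μL = 600 μL total → factor 600/75 = 8
Product of known-step factors = 338.73
Overall factor = 1.00 mg/mL / (1.33 × 10^3 ng/mL) = 751.88
x = 751.88 / 338.73 = 2.22

2.22-fold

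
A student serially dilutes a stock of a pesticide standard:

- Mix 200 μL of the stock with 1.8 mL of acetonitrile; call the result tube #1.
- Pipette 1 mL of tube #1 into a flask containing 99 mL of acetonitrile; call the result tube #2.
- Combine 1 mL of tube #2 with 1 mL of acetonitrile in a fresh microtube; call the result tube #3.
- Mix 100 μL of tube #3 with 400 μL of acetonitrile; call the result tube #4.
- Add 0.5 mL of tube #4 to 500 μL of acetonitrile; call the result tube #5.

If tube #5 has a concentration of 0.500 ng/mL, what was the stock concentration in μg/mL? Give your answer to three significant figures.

Step 1: 200 μL + 1.8 mL = 2000 μL total → factor 2000/200 = 10
Step 2: 1 mL + 99 mL = 100 mL total → factor 100/1 = 100
Step 3: 1 mL + 1 mL = 2 mL total → factor 2/1 = 2
Step 4: 100 μL + 400 μL = 500 μL total → factor 500/100 = 5
Step 5: 0.5 mL + 500 μL = 1 mL total → factor 1/0.5 = 2
Overall dilution factor = 10 × 100 × 2 × 5 × 2 = 20000
Stock = 0.500 ng/mL × 20000 = 1.000 × 10^4 ng/mL = 10.0 μg/mL

10.0 μg/mL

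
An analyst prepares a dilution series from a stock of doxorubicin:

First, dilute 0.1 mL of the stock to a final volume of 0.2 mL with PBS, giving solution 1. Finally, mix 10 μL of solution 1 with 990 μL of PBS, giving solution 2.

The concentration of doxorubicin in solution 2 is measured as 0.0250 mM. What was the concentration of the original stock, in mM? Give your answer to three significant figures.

Step 1: 0.1 mL brought to 0.2 mL → factor 0.2/0.1 = 2
Step 2: 10 μL + 990 μL = 1000 μL total → factor 1000/10 = 100
Overall dilution factor = 2 × 100 = 200
Stock = 0.0250 mM × 200 = 5.00 mM

5.00 mM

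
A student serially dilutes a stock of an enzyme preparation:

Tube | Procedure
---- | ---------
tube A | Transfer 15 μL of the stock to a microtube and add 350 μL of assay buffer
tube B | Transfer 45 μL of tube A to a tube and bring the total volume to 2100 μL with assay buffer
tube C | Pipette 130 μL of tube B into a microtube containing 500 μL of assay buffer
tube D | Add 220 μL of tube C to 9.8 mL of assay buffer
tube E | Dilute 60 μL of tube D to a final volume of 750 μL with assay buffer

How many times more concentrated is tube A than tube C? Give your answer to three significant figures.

Step 1: 15 μL + 350 μL = 365 μL total → factor 365/15 = 24.333
Step 2: 45 μL brought to 2100 μL → factor 2100/45 = 46.667
Step 3: 130 μL + 500 μL = 630 μL total → factor 630/130 = 4.8462
Dilution factor to tube A = 24.333; to tube C = 5503.1
[tube A]/[tube C] = (factor to tube C)/(factor to tube A) = 5503.1/24.333 = 226

226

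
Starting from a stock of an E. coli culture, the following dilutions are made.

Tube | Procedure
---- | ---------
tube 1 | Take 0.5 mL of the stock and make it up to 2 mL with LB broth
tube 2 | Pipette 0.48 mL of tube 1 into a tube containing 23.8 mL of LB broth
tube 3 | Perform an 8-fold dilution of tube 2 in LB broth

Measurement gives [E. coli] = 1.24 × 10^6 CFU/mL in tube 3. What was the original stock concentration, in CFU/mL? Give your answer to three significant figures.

Step 1: 0.5 mL brought to 2 mL → factor 2/0.5 = 4
Step 2: 0.48 mL + 23.8 mL = 24.28 mL total → factor 24.28/0.48 = 50.583
Step 3: 8-fold → factor 8
Overall dilution factor = 4 × 50.583 × 8 = 1618.7
Stock = 1.24 × 10^6 CFU/mL × 1618.7 = 2.01 × 10^9 CFU/mL

2.01 × 10^9 CFU/mL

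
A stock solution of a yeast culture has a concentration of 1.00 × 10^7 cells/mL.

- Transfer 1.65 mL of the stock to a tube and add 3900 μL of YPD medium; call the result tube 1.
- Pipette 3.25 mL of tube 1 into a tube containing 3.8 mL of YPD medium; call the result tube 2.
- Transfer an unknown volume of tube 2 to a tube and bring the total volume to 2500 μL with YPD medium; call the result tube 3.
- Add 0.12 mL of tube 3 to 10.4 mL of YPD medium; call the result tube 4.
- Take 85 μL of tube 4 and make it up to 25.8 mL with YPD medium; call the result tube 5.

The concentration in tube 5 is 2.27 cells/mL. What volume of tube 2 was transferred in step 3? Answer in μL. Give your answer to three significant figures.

Step 1: 1.65 mL + 3900 μL = 5.55 mL total → factor 5.55/1.65 = 3.3636
Step 2: 3.25 mL + 3.8 mL = 7.05 mL total → factor 7.05/3.25 = 2.1692
Step 3: v brought to 2500 μL → factor = 2500 μL/v
Step 4: 0.12 mL + 10.4 mL = 10.52 mL total → factor 10.52/0.12 = 87.667
Step 5: 85 μL brought to 25.8 mL → factor 25800/85 = 303.53
Product of known-step factors = 1.9416 × 10^5
Overall factor = 1.00 × 10^7 cells/mL / (2.27 cells/mL) = 4.4053 × 10^6
Step-3 factor = 4.4053 × 10^6 / 1.9416 × 10^5 = 22.689
v = 2500 μL / 22.689 = 110 μL

110 μL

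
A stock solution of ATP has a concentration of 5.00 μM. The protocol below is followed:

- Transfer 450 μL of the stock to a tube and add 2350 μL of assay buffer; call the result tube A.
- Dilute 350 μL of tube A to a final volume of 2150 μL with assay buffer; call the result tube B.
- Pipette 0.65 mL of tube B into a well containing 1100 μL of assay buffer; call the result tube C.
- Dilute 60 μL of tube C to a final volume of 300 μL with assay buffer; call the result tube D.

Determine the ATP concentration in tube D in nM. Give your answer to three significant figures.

9.72 nM

Step 1: 450 μL + 2350 μL = 2800 μL total → factor 2800/450 = 6.2222
Step 2: 350 μL brought to 2150 μL → factor 2150/350 = 6.1429
Step 3: 0.65 mL + 1100 μL = 1.75 mL total → factor 1.75/0.65 = 2.6923
Step 4: 60 μL brought to 300 μL → factor 300/60 = 5
Overall dilution factor = 6.2222 × 6.1429 × 2.6923 × 5 = 514.53
Final = 5.00 μM / 514.53 = 0.009718 μM = 9.72 nM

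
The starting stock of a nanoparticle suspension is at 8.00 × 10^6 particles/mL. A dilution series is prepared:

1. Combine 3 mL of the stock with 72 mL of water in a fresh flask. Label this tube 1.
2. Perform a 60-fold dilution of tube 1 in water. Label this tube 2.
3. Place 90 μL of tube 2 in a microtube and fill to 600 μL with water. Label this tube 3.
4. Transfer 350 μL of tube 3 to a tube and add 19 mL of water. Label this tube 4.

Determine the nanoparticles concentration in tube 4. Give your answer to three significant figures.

14.5 particles/mL

Step 1: 3 mL + 72 mL = 75 mL total → factor 75/3 = 25
Step 2: 60-fold → factor 60
Step 3: 90 μL brought to 600 μL → factor 600/90 = 6.6667
Step 4: 350 μL + 19 mL = 19350 μL total → factor 19350/350 = 55.286
Overall dilution factor = 25 × 60 × 6.6667 × 55.286 = 5.5286 × 10^5
Final = 8.00 × 10^6 particles/mL / 5.5286 × 10^5 = 14.5 particles/mL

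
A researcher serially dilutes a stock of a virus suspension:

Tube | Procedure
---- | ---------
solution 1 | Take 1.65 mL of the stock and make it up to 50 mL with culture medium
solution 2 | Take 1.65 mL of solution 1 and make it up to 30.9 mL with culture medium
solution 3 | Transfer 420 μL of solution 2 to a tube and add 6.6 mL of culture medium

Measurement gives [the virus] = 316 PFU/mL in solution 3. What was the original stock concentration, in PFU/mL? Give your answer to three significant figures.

3.00 × 10^6 PFU/mL

Step 1: 1.65 mL brought to 50 mL → factor 50/1.65 = 30.303
Step 2: 1.65 mL brought to 30.9 mL → factor 30.9/1.65 = 18.727
Step 3: 420 μL + 6.6 mL = 7020 μL total → factor 7020/420 = 16.714
Overall dilution factor = 30.303 × 18.727 × 16.714 = 9485.2
Stock = 316 PFU/mL × 9485.2 = 3.00 × 10^6 PFU/mL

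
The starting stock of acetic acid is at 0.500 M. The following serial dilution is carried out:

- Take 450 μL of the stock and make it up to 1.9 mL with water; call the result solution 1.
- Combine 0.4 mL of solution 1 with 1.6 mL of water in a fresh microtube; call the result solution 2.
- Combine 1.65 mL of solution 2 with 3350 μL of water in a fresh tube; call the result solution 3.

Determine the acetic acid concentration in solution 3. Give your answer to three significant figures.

0.00782 M

Step 1: 450 μL brought to 1.9 mL → factor 1900/450 = 4.2222
Step 2: 0.4 mL + 1.6 mL = 2 mL total → factor 2/0.4 = 5
Step 3: 1.65 mL + 3350 μL = 5 mL total → factor 5/1.65 = 3.0303
Overall dilution factor = 4.2222 × 5 × 3.0303 = 63.973
Final = 0.500 M / 63.973 = 0.00782 M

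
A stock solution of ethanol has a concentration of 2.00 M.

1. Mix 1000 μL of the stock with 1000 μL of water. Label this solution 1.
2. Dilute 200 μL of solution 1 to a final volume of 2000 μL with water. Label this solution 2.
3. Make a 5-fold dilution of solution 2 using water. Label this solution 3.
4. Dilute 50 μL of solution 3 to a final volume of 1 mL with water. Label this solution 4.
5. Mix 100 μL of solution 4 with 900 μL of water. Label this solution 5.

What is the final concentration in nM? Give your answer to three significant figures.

1.00 × 10^5 nM

Step 1: 1000 μL + 1000 μL = 2000 μL total → factor 2000/1000 = 2
Step 2: 200 μL brought to 2000 μL → factor 2000/200 = 10
Step 3: 5-fold → factor 5
Step 4: 50 μL brought to 1 mL → factor 1000/50 = 20
Step 5: 100 μL + 900 μL = 1000 μL total → factor 1000/100 = 10
Overall dilution factor = 2 × 10 × 5 × 20 × 10 = 20000
Final = 2.00 M / 20000 = 0.0001000 M = 1.00 × 10^5 nM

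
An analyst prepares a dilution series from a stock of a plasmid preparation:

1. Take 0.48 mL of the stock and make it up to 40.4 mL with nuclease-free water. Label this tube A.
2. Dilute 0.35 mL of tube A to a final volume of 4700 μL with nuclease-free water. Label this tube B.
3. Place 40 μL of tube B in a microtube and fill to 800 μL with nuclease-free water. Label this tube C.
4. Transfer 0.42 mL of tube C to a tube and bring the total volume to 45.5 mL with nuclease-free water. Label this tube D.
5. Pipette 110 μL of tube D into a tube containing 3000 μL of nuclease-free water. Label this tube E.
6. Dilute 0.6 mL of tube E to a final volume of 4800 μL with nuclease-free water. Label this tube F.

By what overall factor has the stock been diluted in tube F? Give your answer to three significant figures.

Step 1: 0.48 mL brought to 40.4 mL → factor 40.4/0.48 = 84.167
Step 2: 0.35 mL brought to 4700 μL → factor 4.7/0.35 = 13.429
Step 3: 40 μL brought to 800 μL → factor 800/40 = 20
Step 4: 0.42 mL brought to 45.5 mL → factor 45.5/0.42 = 108.33
Step 5: 110 μL + 3000 μL = 3110 μL total → factor 3110/110 = 28.273
Step 6: 0.6 mL brought to 4800 μL → factor 4.8/0.6 = 8
Overall dilution factor = 84.167 × 13.429 × 20 × 108.33 × 28.273 × 8 = 5.5389 × 10^8

5.54 × 10^8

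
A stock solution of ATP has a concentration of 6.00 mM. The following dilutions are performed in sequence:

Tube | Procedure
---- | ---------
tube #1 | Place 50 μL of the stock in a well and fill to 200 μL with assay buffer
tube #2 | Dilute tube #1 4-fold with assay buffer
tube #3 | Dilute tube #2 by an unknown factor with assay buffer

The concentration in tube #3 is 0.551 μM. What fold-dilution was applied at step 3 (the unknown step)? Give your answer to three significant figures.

Step 1: 50 μL brought to 200 μL → factor 200/50 = 4
Step 2: 4-fold → factor 4
Step 3: unknown factor x
Product of known-step factors = 16
Overall factor = 6.00 mM / (0.551 μM) = 10889
x = 10889 / 16 = 681

681-fold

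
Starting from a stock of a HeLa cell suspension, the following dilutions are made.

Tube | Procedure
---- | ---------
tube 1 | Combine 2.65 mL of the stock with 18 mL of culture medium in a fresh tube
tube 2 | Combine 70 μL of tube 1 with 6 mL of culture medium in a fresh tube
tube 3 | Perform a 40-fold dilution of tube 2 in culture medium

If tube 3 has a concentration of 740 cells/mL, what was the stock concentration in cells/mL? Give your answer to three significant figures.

Step 1: 2.65 mL + 18 mL = 20.65 mL total → factor 20.65/2.65 = 7.7925
Step 2: 70 μL + 6 mL = 6070 μL total → factor 6070/70 = 86.714
Step 3: 40-fold → factor 40
Overall dilution factor = 7.7925 × 86.714 × 40 = 27029
Stock = 740 cells/mL × 27029 = 2.00 × 10^7 cells/mL

2.00 × 10^7 cells/mL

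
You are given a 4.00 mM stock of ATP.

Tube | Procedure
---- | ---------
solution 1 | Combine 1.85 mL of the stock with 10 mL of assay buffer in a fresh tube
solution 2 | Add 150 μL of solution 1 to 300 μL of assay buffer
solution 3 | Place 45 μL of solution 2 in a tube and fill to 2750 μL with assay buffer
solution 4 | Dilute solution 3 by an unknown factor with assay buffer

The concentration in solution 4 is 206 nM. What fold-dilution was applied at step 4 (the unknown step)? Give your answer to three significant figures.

Step 1: 1.85 mL + 10 mL = 11.85 mL total → factor 11.85/1.85 = 6.4054
Step 2: 150 μL + 300 μL = 450 μL total → factor 450/150 = 3
Step 3: 45 μL brought to 2750 μL → factor 2750/45 = 61.111
Step 4: unknown factor x
Product of known-step factors = 1174.3
Overall factor = 4.00 mM / (206 nM) = 19417
x = 19417 / 1174.3 = 16.5

16.5-fold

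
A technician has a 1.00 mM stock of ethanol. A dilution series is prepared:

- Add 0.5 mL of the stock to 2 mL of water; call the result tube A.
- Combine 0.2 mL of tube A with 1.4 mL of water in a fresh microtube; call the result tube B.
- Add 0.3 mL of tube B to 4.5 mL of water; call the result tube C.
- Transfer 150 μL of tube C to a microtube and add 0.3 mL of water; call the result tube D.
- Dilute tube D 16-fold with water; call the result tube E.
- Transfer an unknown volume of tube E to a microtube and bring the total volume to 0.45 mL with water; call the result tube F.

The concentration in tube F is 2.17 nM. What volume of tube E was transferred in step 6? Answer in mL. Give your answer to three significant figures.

0.0300 mL

Step 1: 0.5 mL + 2 mL = 2.5 mL total → factor 2.5/0.5 = 5
Step 2: 0.2 mL + 1.4 mL = 1.6 mL total → factor 1.6/0.2 = 8
Step 3: 0.3 mL + 4.5 mL = 4.8 mL total → factor 4.8/0.3 = 16
Step 4: 150 μL + 0.3 mL = 450 μL total → factor 450/150 = 3
Step 5: 16-fold → factor 16
Step 6: v brought to 0.45 mL → factor = 0.45 mL/v
Product of known-step factors = 30720
Overall factor = 1.00 mM / (2.17 nM) = 4.6083 × 10^5
Step-6 factor = 4.6083 × 10^5 / 30720 = 15.001
v = 0.45 mL / 15.001 = 0.0300 mL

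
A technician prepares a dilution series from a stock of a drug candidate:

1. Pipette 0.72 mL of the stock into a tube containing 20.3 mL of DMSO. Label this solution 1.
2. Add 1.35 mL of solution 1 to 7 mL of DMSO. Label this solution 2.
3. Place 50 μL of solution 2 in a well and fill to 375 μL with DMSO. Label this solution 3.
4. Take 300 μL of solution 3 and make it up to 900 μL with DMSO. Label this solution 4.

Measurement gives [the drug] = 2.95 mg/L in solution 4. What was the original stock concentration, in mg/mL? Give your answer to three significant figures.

12.0 mg/mL

Step 1: 0.72 mL + 20.3 mL = 21.02 mL total → factor 21.02/0.72 = 29.194
Step 2: 1.35 mL + 7 mL = 8.35 mL total → factor 8.35/1.35 = 6.1852
Step 3: 50 μL brought to 375 μL → factor 375/50 = 7.5
Step 4: 300 μL brought to 900 μL → factor 900/300 = 3
Overall dilution factor = 29.194 × 6.1852 × 7.5 × 3 = 4062.9
Stock = 2.95 mg/L × 4062.9 = 1.199 × 10^4 mg/L = 12.0 mg/mL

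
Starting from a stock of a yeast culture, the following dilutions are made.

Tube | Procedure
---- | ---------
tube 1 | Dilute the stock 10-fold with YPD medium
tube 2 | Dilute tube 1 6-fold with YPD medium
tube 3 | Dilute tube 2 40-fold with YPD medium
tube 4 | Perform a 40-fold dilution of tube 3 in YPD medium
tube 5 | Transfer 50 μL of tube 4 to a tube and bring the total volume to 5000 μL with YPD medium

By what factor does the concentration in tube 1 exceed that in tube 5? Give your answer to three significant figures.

9.60 × 10^5

Step 1: 10-fold → factor 10
Step 2: 6-fold → factor 6
Step 3: 40-fold → factor 40
Step 4: 40-fold → factor 40
Step 5: 50 μL brought to 5000 μL → factor 5000/50 = 100
Dilution factor to tube 1 = 10; to tube 5 = 9.6 × 10^6
[tube 1]/[tube 5] = (factor to tube 5)/(factor to tube 1) = 9.6 × 10^6/10 = 9.60 × 10^5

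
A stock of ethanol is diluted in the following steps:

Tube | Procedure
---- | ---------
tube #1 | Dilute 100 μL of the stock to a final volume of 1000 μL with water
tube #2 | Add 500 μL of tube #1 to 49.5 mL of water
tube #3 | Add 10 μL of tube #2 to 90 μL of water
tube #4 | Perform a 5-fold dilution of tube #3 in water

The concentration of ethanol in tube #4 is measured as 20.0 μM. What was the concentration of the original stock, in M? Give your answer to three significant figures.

Step 1: 100 μL brought to 1000 μL → factor 1000/100 = 10
Step 2: 500 μL + 49.5 mL = 50000 μL total → factor 50000/500 = 100
Step 3: 10 μL + 90 μL = 100 μL total → factor 100/10 = 10
Step 4: 5-fold → factor 5
Overall dilution factor = 10 × 100 × 10 × 5 = 50000
Stock = 20.0 μM × 50000 = 1.000 × 10^6 μM = 1.00 M

1.00 M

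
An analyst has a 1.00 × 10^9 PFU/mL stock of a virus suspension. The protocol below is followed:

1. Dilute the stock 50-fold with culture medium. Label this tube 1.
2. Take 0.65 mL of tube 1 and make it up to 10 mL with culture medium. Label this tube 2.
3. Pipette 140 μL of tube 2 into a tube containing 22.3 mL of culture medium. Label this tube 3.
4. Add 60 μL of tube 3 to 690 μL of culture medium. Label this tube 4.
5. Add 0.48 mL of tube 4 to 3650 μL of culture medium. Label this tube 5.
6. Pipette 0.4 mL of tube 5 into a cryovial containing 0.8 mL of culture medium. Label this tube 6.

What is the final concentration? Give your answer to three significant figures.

25.1 PFU/mL

Step 1: 50-fold → factor 50
Step 2: 0.65 mL brought to 10 mL → factor 10/0.65 = 15.385
Step 3: 140 μL + 22.3 mL = 22440 μL total → factor 22440/140 = 160.29
Step 4: 60 μL + 690 μL = 750 μL total → factor 750/60 = 12.5
Step 5: 0.48 mL + 3650 μL = 4.13 mL total → factor 4.13/0.48 = 8.6042
Step 6: 0.4 mL + 0.8 mL = 1.2 mL total → factor 1.2/0.4 = 3
Overall dilution factor = 50 × 15.385 × 160.29 × 12.5 × 8.6042 × 3 = 3.9782 × 10^7
Final = 1.00 × 10^9 PFU/mL / 3.9782 × 10^7 = 25.1 PFU/mL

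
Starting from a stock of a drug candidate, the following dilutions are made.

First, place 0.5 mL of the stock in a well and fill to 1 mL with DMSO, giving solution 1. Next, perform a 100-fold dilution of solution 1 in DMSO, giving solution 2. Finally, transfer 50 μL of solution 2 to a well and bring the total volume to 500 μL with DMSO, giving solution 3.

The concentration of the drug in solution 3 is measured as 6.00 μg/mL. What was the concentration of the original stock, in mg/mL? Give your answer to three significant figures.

12.0 mg/mL

Step 1: 0.5 mL brought to 1 mL → factor 1/0.5 = 2
Step 2: 100-fold → factor 100
Step 3: 50 μL brought to 500 μL → factor 500/50 = 10
Overall dilution factor = 2 × 100 × 10 = 2000
Stock = 6.00 μg/mL × 2000 = 1.200 × 10^4 μg/mL = 12.0 mg/mL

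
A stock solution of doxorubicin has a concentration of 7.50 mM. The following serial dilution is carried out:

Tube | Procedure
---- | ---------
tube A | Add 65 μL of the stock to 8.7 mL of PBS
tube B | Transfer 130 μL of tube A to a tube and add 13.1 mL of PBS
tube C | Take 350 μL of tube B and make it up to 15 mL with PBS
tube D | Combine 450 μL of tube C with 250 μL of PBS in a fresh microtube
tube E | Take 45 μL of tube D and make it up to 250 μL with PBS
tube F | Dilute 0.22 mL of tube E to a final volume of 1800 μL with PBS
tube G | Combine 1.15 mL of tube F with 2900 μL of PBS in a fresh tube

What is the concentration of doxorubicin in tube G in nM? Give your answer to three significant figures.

Step 1: 65 μL + 8.7 mL = 8765 μL total → factor 8765/65 = 134.85
Step 2: 130 μL + 13.1 mL = 13230 μL total → factor 13230/130 = 101.77
Step 3: 350 μL brought to 15 mL → factor 15000/350 = 42.857
Step 4: 450 μL + 250 μL = 700 μL total → factor 700/450 = 1.5556
Step 5: 45 μL brought to 250 μL → factor 250/45 = 5.5556
Step 6: 0.22 mL brought to 1800 μL → factor 1.8/0.22 = 8.1818
Step 7: 1.15 mL + 2900 μL = 4.05 mL total → factor 4.05/1.15 = 3.5217
Overall dilution factor = 134.85 × 101.77 × 42.857 × 1.5556 × 5.5556 × 8.1818 × 3.5217 = 1.4645 × 10^8
Final = 7.50 mM / 1.4645 × 10^8 = 5.121 × 10^-8 mM = 0.0512 nM

0.0512 nM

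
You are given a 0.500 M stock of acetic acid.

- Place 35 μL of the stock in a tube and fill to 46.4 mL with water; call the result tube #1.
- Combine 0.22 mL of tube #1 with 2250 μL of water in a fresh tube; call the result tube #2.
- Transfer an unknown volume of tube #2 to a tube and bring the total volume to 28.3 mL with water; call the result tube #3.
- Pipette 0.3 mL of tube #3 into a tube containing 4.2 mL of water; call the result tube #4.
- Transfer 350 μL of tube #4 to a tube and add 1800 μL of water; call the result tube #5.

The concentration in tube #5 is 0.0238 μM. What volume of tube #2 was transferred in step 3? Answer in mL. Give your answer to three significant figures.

1.85 mL

Step 1: 35 μL brought to 46.4 mL → factor 46400/35 = 1325.7
Step 2: 0.22 mL + 2250 μL = 2.47 mL total → factor 2.47/0.22 = 11.227
Step 3: v brought to 28.3 mL → factor = 28.3 mL/v
Step 4: 0.3 mL + 4.2 mL = 4.5 mL total → factor 4.5/0.3 = 15
Step 5: 350 μL + 1800 μL = 2150 μL total → factor 2150/350 = 6.1429
Product of known-step factors = 1.3715 × 10^6
Overall factor = 0.500 M / (0.0238 μM) = 2.1008 × 10^7
Step-3 factor = 2.1008 × 10^7 / 1.3715 × 10^6 = 15.318
v = 28.3 mL / 15.318 = 1.85 mL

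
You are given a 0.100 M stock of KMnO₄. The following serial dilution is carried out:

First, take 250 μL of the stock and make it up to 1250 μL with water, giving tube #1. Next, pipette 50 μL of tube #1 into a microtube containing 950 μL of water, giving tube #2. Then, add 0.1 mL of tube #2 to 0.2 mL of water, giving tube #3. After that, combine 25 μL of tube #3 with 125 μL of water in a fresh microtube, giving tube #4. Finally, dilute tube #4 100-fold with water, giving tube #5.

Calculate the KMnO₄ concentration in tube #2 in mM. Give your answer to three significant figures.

1.00 mM

Step 1: 250 μL brought to 1250 μL → factor 1250/250 = 5
Step 2: 50 μL + 950 μL = 1000 μL total → factor 1000/50 = 20
Dilution factor through tube #2 = 5 × 20 = 100
[tube #2] = 0.100 M / 100 = 0.001000 M = 1.00 mM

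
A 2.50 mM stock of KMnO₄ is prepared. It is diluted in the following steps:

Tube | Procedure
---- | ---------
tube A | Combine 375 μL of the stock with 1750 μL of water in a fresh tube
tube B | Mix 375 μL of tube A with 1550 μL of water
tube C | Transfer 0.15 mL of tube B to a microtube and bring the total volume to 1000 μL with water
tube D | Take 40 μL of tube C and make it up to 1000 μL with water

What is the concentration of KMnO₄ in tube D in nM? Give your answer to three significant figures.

Step 1: 375 μL + 1750 μL = 2125 μL total → factor 2125/375 = 5.6667
Step 2: 375 μL + 1550 μL = 1925 μL total → factor 1925/375 = 5.1333
Step 3: 0.15 mL brought to 1000 μL → factor 1/0.15 = 6.6667
Step 4: 40 μL brought to 1000 μL → factor 1000/40 = 25
Overall dilution factor = 5.6667 × 5.1333 × 6.6667 × 25 = 4848.1
Final = 2.50 mM / 4848.1 = 0.0005157 mM = 516 nM

516 nM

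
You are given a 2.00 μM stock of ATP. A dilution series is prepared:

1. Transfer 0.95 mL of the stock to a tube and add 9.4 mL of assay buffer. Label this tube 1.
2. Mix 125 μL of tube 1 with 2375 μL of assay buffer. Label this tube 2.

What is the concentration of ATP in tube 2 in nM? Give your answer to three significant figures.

Step 1: 0.95 mL + 9.4 mL = 10.35 mL total → factor 10.35/0.95 = 10.895
Step 2: 125 μL + 2375 μL = 2500 μL total → factor 2500/125 = 20
Overall dilution factor = 10.895 × 20 = 217.89
Final = 2.00 μM / 217.89 = 0.009179 μM = 9.18 nM

9.18 nM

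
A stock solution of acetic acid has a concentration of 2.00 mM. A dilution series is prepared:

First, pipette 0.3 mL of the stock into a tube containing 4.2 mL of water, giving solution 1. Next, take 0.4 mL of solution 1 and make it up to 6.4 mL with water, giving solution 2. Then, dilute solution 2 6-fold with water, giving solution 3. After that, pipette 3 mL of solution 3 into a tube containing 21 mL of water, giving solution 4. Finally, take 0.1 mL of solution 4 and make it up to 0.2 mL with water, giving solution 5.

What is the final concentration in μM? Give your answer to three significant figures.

0.0868 μM

Step 1: 0.3 mL + 4.2 mL = 4.5 mL total → factor 4.5/0.3 = 15
Step 2: 0.4 mL brought to 6.4 mL → factor 6.4/0.4 = 16
Step 3: 6-fold → factor 6
Step 4: 3 mL + 21 mL = 24 mL total → factor 24/3 = 8
Step 5: 0.1 mL brought to 0.2 mL → factor 0.2/0.1 = 2
Overall dilution factor = 15 × 16 × 6 × 8 × 2 = 23040
Final = 2.00 mM / 23040 = 8.681 × 10^-5 mM = 0.0868 μM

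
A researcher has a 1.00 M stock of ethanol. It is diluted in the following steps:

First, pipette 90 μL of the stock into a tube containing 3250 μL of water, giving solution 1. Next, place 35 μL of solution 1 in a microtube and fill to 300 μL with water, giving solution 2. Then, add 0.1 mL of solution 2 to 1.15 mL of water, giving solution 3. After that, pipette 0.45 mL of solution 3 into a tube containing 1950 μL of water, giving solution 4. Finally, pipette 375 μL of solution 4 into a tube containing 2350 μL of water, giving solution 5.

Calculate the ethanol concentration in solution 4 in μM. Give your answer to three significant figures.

Step 1: 90 μL + 3250 μL = 3340 μL total → factor 3340/90 = 37.111
Step 2: 35 μL brought to 300 μL → factor 300/35 = 8.5714
Step 3: 0.1 mL + 1.15 mL = 1.25 mL total → factor 1.25/0.1 = 12.5
Step 4: 0.45 mL + 1950 μL = 2.4 mL total → factor 2.4/0.45 = 5.3333
Dilution factor through solution 4 = 37.111 × 8.5714 × 12.5 × 5.3333 = 21206
[solution 4] = 1.00 M / 21206 = 4.716 × 10^-5 M = 47.2 μM

47.2 μM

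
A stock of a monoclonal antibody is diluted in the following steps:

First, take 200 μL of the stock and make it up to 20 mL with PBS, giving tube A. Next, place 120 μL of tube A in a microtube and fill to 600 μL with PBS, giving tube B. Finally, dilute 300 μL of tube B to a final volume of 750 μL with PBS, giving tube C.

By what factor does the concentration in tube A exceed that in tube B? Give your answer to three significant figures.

Step 1: 200 μL brought to 20 mL → factor 20000/200 = 100
Step 2: 120 μL brought to 600 μL → factor 600/120 = 5
Dilution factor to tube A = 100; to tube B = 500
[tube A]/[tube B] = (factor to tube B)/(factor to tube A) = 500/100 = 5.00

5.00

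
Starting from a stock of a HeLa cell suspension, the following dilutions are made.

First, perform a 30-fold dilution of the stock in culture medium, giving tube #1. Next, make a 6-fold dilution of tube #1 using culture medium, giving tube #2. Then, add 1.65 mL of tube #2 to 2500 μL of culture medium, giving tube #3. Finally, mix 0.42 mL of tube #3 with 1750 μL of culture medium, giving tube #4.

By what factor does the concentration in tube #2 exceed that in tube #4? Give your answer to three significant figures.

13.0

Step 1: 30-fold → factor 30
Step 2: 6-fold → factor 6
Step 3: 1.65 mL + 2500 μL = 4.15 mL total → factor 4.15/1.65 = 2.5152
Step 4: 0.42 mL + 1750 μL = 2.17 mL total → factor 2.17/0.42 = 5.1667
Dilution factor to tube #2 = 180; to tube #4 = 2339.1
[tube #2]/[tube #4] = (factor to tube #4)/(factor to tube #2) = 2339.1/180 = 13.0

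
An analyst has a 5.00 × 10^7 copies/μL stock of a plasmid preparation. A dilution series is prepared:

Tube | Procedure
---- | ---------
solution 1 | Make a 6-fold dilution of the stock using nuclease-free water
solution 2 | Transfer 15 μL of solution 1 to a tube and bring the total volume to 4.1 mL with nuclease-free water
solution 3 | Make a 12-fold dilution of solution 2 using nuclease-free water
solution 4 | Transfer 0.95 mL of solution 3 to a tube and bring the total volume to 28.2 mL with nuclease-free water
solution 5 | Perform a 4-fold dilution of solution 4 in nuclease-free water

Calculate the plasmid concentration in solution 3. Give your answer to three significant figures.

Step 1: 6-fold → factor 6
Step 2: 15 μL brought to 4.1 mL → factor 4100/15 = 273.33
Step 3: 12-fold → factor 12
Dilution factor through solution 3 = 6 × 273.33 × 12 = 19680
[solution 3] = 5.00 × 10^7 copies/μL / 19680 = 2.54 × 10^3 copies/μL

2.54 × 10^3 copies/μL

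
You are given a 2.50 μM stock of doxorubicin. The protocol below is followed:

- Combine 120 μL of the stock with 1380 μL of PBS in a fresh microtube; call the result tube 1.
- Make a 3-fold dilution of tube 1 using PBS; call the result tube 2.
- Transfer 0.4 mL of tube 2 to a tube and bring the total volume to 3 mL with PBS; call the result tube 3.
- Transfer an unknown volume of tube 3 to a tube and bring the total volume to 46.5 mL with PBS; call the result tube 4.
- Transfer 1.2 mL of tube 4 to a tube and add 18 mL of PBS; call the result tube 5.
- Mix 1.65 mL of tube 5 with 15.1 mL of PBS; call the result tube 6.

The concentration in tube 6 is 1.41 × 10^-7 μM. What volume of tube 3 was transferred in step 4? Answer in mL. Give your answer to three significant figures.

0.120 mL

Step 1: 120 μL + 1380 μL = 1500 μL total → factor 1500/120 = 12.5
Step 2: 3-fold → factor 3
Step 3: 0.4 mL brought to 3 mL → factor 3/0.4 = 7.5
Step 4: v brought to 46.5 mL → factor = 46.5 mL/v
Step 5: 1.2 mL + 18 mL = 19.2 mL total → factor 19.2/1.2 = 16
Step 6: 1.65 mL + 15.1 mL = 16.75 mL total → factor 16.75/1.65 = 10.152
Product of known-step factors = 45682
Overall factor = 2.50 μM / (1.41 × 10^-7 μM) = 1.773 × 10^7
Step-4 factor = 1.773 × 10^7 / 45682 = 388.13
v = 46.5 mL / 388.13 = 0.120 mL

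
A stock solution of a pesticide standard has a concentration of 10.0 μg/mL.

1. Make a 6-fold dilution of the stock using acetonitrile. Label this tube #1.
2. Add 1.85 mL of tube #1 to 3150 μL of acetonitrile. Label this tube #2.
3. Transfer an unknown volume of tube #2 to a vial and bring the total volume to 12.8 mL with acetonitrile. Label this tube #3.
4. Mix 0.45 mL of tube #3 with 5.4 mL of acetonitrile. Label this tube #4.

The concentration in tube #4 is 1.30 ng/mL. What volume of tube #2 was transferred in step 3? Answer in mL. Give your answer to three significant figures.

Step 1: 6-fold → factor 6
Step 2: 1.85 mL + 3150 μL = 5 mL total → factor 5/1.85 = 2.7027
Step 3: v brought to 12.8 mL → factor = 12.8 mL/v
Step 4: 0.45 mL + 5.4 mL = 5.85 mL total → factor 5.85/0.45 = 13
Product of known-step factors = 210.81
Overall factor = 10.0 μg/mL / (1.30 ng/mL) = 7692.3
Step-3 factor = 7692.3 / 210.81 = 36.489
v = 12.8 mL / 36.489 = 0.351 mL

0.351 mL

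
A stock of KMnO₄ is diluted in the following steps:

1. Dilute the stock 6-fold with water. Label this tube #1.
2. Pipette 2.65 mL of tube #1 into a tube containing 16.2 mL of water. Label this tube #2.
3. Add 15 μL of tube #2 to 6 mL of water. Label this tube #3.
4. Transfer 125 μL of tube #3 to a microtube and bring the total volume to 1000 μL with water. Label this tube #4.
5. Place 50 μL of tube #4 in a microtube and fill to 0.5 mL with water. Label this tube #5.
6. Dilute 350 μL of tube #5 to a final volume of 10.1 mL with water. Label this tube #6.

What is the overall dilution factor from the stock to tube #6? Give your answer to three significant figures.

3.95 × 10^7

Step 1: 6-fold → factor 6
Step 2: 2.65 mL + 16.2 mL = 18.85 mL total → factor 18.85/2.65 = 7.1132
Step 3: 15 μL + 6 mL = 6015 μL total → factor 6015/15 = 401
Step 4: 125 μL brought to 1000 μL → factor 1000/125 = 8
Step 5: 50 μL brought to 0.5 mL → factor 500/50 = 10
Step 6: 350 μL brought to 10.1 mL → factor 10100/350 = 28.857
Overall dilution factor = 6 × 7.1132 × 401 × 8 × 10 × 28.857 = 3.951 × 10^7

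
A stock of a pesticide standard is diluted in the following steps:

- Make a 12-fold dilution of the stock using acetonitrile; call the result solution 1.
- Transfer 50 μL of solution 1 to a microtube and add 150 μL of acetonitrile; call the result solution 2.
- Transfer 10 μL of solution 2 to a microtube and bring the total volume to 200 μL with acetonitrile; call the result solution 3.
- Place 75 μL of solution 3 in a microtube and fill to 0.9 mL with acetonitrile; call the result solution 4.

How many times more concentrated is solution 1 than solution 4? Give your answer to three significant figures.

960

Step 1: 12-fold → factor 12
Step 2: 50 μL + 150 μL = 200 μL total → factor 200/50 = 4
Step 3: 10 μL brought to 200 μL → factor 200/10 = 20
Step 4: 75 μL brought to 0.9 mL → factor 900/75 = 12
Dilution factor to solution 1 = 12; to solution 4 = 11520
[solution 1]/[solution 4] = (factor to solution 4)/(factor to solution 1) = 11520/12 = 960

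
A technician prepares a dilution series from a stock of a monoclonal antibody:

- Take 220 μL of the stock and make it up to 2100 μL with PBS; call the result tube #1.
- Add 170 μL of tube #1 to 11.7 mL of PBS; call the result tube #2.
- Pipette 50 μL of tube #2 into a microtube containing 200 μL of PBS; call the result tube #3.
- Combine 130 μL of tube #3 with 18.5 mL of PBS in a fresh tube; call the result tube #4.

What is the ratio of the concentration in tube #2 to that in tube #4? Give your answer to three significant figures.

Step 1: 220 μL brought to 2100 μL → factor 2100/220 = 9.5455
Step 2: 170 μL + 11.7 mL = 11870 μL total → factor 11870/170 = 69.824
Step 3: 50 μL + 200 μL = 250 μL total → factor 250/50 = 5
Step 4: 130 μL + 18.5 mL = 18630 μL total → factor 18630/130 = 143.31
Dilution factor to tube #2 = 666.5; to tube #4 = 4.7757 × 10^5
[tube #2]/[tube #4] = (factor to tube #4)/(factor to tube #2) = 4.7757 × 10^5/666.5 = 717

717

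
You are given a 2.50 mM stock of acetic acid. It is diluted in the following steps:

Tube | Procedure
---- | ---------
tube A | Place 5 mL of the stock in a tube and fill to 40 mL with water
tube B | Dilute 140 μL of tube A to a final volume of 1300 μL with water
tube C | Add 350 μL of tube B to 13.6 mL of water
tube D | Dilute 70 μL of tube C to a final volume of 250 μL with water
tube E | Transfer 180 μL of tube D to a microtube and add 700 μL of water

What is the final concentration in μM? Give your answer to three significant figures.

0.0484 μM

Step 1: 5 mL brought to 40 mL → factor 40/5 = 8
Step 2: 140 μL brought to 1300 μL → factor 1300/140 = 9.2857
Step 3: 350 μL + 13.6 mL = 13950 μL total → factor 13950/350 = 39.857
Step 4: 70 μL brought to 250 μL → factor 250/70 = 3.5714
Step 5: 180 μL + 700 μL = 880 μL total → factor 880/180 = 4.8889
Overall dilution factor = 8 × 9.2857 × 39.857 × 3.5714 × 4.8889 = 51697
Final = 2.50 mM / 51697 = 4.836 × 10^-5 mM = 0.0484 μM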